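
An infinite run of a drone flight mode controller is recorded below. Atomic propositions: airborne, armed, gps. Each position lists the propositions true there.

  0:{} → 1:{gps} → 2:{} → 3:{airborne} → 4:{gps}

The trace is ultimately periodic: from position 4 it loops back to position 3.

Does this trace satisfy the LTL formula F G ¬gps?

G ¬gps is false at every position 0..4, so it never becomes true and F G ¬gps fails.

No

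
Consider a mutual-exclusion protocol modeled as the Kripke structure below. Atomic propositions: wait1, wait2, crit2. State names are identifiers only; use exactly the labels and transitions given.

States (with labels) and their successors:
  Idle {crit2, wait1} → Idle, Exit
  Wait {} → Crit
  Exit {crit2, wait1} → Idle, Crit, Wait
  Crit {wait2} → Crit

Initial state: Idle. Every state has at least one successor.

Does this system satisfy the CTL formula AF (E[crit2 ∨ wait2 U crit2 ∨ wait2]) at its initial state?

Yes

States satisfying E[crit2 ∨ wait2 U crit2 ∨ wait2]: {Idle, Exit, Crit}.
States satisfying AF (E[crit2 ∨ wait2 U crit2 ∨ wait2]): {Idle, Wait, Exit, Crit}.
Idle ∈ Sat(AF (E[crit2 ∨ wait2 U crit2 ∨ wait2])).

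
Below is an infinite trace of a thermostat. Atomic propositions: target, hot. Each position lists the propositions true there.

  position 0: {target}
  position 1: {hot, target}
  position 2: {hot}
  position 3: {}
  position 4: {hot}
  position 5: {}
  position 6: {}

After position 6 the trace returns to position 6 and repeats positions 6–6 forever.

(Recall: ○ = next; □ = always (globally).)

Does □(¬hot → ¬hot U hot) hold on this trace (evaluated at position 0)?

¬hot → ¬hot U hot must hold at every position from 0 onward. It fails at position 5, so □(¬hot → ¬hot U hot) is false.
Positions where ¬hot holds: 0, 3, 5, 6.
Check ¬hot U hot at each: 0→ok, 3→ok, 5→fails, 6→fails.

No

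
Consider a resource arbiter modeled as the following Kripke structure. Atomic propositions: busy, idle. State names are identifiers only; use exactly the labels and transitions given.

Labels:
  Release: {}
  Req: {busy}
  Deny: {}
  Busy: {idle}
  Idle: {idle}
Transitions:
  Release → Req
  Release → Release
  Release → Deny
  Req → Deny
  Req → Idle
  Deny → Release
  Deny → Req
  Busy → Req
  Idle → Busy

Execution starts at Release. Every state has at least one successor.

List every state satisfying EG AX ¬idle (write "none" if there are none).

{Release, Deny}

States satisfying AX ¬idle: {Release, Deny, Busy}.
States satisfying EG AX ¬idle: {Release, Deny}.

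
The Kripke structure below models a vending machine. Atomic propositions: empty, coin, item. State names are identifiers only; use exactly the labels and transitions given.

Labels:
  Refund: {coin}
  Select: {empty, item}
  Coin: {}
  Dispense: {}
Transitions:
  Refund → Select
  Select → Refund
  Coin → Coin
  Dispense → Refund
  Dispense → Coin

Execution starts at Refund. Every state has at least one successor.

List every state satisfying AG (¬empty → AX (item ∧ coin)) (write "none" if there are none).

none

States satisfying ¬empty → AX (item ∧ coin): {Select}.
States satisfying AG (¬empty → AX (item ∧ coin)): ∅.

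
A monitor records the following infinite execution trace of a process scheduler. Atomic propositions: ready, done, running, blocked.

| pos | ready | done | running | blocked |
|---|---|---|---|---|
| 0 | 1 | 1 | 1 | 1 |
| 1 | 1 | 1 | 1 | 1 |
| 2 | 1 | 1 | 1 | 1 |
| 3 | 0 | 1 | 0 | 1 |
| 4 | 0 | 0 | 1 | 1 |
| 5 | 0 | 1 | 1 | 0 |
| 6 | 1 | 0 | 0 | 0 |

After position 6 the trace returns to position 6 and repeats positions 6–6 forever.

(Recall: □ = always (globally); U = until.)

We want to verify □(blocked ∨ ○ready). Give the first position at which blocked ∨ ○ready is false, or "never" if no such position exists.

never

blocked ∨ ○ready holds at every position 0..6, and those are all the positions the trace ever visits, so the invariant □(blocked ∨ ○ready) is never violated.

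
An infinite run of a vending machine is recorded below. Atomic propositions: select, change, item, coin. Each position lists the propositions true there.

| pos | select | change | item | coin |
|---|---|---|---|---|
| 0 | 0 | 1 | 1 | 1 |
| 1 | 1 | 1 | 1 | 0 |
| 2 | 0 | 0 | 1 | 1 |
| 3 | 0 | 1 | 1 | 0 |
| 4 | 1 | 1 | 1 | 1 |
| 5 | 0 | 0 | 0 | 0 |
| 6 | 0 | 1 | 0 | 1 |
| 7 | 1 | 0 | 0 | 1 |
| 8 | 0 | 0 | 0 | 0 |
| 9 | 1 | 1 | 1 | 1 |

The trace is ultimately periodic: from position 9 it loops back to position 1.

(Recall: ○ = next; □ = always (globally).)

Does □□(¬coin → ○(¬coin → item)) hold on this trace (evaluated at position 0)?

Yes

□(¬coin → ○(¬coin → item)) holds at every position 0..9, and those are all positions ever visited, so □□(¬coin → ○(¬coin → item)) holds.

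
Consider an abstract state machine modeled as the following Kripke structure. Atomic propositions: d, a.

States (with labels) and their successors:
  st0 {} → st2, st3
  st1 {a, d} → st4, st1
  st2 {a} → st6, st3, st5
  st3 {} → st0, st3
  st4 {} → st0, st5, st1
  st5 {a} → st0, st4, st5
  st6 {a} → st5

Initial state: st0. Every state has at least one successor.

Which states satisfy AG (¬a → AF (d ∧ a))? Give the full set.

none

States satisfying ¬a → AF (d ∧ a): {st1, st2, st5, st6}.
States satisfying AG (¬a → AF (d ∧ a)): ∅.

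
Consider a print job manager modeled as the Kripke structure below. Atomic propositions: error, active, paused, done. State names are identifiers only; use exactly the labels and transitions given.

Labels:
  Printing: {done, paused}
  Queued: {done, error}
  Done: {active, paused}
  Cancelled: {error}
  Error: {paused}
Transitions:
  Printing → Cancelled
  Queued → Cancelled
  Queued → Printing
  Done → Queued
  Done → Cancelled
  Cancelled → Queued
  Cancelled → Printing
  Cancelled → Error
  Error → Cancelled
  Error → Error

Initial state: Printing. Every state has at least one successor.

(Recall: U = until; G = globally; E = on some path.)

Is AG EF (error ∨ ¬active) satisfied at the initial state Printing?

Holds

States satisfying EF (error ∨ ¬active): {Printing, Queued, Done, Cancelled, Error}.
States satisfying AG EF (error ∨ ¬active): {Printing, Queued, Done, Cancelled, Error}.
Every state reachable from Printing satisfies EF (error ∨ ¬active).
Printing ∈ Sat(AG EF (error ∨ ¬active)).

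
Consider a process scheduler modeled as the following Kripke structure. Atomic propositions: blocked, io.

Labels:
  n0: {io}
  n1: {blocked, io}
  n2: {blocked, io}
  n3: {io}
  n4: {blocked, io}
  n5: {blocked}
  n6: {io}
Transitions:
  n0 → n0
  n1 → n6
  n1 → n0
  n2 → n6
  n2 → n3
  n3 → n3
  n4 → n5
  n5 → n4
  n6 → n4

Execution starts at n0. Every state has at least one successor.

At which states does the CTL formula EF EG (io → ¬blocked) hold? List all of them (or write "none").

{n0, n1, n2, n3}

States satisfying EG (io → ¬blocked): {n0, n3}.
States satisfying EF EG (io → ¬blocked): {n0, n1, n2, n3}.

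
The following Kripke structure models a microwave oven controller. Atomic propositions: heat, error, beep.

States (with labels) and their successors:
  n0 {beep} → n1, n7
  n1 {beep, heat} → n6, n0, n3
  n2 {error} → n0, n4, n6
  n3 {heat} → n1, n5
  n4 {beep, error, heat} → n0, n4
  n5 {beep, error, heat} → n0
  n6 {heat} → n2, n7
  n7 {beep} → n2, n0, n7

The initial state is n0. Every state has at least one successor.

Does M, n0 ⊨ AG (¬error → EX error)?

States satisfying ¬error → EX error: {n2, n3, n4, n5, n6, n7}.
States satisfying AG (¬error → EX error): ∅.
n0 is reachable from n0 and violates ¬error → EX error, so AG fails at n0.
n0 ∉ Sat(AG (¬error → EX error)).

No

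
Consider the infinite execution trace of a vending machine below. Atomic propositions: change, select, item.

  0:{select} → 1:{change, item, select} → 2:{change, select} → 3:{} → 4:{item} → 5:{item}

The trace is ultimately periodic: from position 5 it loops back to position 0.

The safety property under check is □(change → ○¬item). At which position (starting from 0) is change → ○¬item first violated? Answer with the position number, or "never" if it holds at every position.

change → ○¬item holds at every position 0..5, and those are all the positions the trace ever visits, so the invariant □(change → ○¬item) is never violated.

never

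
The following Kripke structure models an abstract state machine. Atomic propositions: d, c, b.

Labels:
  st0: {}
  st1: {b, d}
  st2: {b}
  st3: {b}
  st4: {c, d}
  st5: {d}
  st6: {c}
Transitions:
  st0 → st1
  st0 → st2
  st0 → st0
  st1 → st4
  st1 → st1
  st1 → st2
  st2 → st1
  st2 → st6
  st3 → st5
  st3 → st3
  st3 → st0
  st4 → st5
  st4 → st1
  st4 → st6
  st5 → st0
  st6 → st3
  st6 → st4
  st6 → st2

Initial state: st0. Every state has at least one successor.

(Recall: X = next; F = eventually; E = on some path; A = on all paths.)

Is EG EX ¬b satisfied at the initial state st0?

States satisfying EX ¬b: {st0, st1, st2, st3, st4, st5, st6}.
States satisfying EG EX ¬b: {st0, st1, st2, st3, st4, st5, st6}.
st0 ∈ Sat(EG EX ¬b).

Yes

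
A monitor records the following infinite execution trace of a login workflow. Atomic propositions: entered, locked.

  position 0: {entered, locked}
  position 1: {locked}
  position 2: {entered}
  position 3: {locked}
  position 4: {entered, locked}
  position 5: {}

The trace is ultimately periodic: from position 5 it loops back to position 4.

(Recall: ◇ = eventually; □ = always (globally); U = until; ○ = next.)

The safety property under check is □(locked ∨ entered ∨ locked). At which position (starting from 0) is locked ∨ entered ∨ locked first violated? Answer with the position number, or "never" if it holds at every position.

5

Check locked ∨ entered ∨ locked at each position in order: 0 ✓, 1 ✓, 2 ✓, 3 ✓, 4 ✓.
At position 5 the labels are {}, so locked ∨ entered ∨ locked is false there. This is the first violation.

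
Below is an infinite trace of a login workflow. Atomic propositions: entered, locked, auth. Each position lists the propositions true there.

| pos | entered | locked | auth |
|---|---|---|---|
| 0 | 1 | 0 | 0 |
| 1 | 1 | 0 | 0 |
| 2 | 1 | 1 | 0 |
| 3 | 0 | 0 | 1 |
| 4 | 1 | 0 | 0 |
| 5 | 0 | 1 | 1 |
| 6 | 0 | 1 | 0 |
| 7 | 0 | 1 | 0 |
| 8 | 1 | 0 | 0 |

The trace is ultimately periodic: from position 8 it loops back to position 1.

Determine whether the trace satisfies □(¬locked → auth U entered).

Holds

¬locked → auth U entered holds at every position 0..8, and those are all positions ever visited, so □(¬locked → auth U entered) holds.
Positions where ¬locked holds: 0, 1, 3, 4, 8.
Check auth U entered at each: 0→ok, 1→ok, 3→ok, 4→ok, 8→ok.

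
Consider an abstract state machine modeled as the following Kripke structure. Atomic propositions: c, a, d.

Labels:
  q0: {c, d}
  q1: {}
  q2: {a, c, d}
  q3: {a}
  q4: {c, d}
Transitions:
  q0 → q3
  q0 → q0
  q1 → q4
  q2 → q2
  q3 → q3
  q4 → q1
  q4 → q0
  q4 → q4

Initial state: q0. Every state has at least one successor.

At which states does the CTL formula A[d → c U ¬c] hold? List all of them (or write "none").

{q1, q3}

States satisfying d → c: {q0, q1, q2, q3, q4}.
States satisfying ¬c: {q1, q3}.
States satisfying A[d → c U ¬c]: {q1, q3}.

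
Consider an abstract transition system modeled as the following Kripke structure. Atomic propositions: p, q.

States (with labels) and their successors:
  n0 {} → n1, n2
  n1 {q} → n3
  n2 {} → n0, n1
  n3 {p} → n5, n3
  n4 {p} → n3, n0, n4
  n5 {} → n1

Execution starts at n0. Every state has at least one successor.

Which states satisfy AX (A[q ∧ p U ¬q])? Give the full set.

States satisfying A[q ∧ p U ¬q]: {n0, n2, n3, n4, n5}.
States satisfying AX (A[q ∧ p U ¬q]): {n1, n3, n4}.

{n1, n3, n4}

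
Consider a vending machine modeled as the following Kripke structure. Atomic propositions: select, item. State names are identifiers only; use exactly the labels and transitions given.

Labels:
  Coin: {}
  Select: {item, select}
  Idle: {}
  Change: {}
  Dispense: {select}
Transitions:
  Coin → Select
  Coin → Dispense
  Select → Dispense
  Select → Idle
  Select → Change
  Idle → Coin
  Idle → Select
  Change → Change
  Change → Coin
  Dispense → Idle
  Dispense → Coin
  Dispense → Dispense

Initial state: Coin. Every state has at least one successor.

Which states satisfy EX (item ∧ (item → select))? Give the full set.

States satisfying item ∧ (item → select): {Select}.
States satisfying EX (item ∧ (item → select)): {Coin, Idle}.

{Coin, Idle}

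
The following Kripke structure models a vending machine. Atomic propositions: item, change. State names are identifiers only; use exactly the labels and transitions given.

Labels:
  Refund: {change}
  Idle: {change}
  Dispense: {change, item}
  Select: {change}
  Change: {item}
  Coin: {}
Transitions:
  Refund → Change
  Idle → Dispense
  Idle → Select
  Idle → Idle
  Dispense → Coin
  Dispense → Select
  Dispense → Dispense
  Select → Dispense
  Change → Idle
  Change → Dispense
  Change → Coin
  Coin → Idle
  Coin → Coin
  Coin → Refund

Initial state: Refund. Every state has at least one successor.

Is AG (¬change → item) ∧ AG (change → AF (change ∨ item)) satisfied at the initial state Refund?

Violated

States satisfying ¬change → item: {Refund, Idle, Dispense, Select, Change}.
States satisfying AG (¬change → item): ∅.
States satisfying change → AF (change ∨ item): {Refund, Idle, Dispense, Select, Change, Coin}.
States satisfying AG (change → AF (change ∨ item)): {Refund, Idle, Dispense, Select, Change, Coin}.
States satisfying AG (¬change → item) ∧ AG (change → AF (change ∨ item)): ∅.
Refund ∉ Sat(AG (¬change → item) ∧ AG (change → AF (change ∨ item))).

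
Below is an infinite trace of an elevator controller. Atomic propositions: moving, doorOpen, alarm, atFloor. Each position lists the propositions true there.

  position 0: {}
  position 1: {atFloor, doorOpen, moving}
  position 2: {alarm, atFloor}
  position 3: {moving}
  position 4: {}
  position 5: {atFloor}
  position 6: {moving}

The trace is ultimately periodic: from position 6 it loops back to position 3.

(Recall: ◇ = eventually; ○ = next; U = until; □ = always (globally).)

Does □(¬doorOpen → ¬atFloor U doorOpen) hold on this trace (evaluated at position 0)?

¬doorOpen → ¬atFloor U doorOpen must hold at every position from 0 onward. It fails at position 2, so □(¬doorOpen → ¬atFloor U doorOpen) is false.
Positions where ¬doorOpen holds: 0, 2, 3, 4, 5, 6.
Check ¬atFloor U doorOpen at each: 0→ok, 2→fails, 3→fails, 4→fails, 5→fails, 6→fails.

Violated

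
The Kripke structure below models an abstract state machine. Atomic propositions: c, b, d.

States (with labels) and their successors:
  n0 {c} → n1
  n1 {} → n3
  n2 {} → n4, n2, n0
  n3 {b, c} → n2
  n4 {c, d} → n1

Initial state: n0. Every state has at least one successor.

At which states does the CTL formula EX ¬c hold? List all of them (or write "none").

{n0, n2, n3, n4}

States satisfying ¬c: {n1, n2}.
States satisfying EX ¬c: {n0, n2, n3, n4}.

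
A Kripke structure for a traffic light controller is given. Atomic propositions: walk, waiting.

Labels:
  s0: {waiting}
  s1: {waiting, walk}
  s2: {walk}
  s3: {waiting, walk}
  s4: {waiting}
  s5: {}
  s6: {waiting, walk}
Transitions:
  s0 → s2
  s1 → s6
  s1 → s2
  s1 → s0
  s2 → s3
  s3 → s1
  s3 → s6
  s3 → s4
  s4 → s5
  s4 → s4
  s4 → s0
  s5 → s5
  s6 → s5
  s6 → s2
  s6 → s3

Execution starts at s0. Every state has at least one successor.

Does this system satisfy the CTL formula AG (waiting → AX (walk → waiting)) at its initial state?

Violated

States satisfying waiting → AX (walk → waiting): {s2, s3, s4, s5}.
States satisfying AG (waiting → AX (walk → waiting)): {s5}.
s0 is reachable from s0 and violates waiting → AX (walk → waiting), so AG fails at s0.
s0 ∉ Sat(AG (waiting → AX (walk → waiting))).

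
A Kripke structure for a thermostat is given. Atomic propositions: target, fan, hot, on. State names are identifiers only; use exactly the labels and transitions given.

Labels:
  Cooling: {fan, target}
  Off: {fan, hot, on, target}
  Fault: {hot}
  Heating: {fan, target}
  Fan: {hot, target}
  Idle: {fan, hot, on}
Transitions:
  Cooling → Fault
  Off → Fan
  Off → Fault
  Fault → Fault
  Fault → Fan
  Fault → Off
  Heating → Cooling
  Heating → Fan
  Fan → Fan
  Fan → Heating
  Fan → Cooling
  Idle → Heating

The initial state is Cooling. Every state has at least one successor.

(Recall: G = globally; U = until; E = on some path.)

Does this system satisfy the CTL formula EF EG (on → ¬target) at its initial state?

Holds

States satisfying EG (on → ¬target): {Cooling, Fault, Heating, Fan, Idle}.
States satisfying EF EG (on → ¬target): {Cooling, Off, Fault, Heating, Fan, Idle}.
Some path from Cooling reaches a state where EG (on → ¬target) holds.
Cooling ∈ Sat(EF EG (on → ¬target)).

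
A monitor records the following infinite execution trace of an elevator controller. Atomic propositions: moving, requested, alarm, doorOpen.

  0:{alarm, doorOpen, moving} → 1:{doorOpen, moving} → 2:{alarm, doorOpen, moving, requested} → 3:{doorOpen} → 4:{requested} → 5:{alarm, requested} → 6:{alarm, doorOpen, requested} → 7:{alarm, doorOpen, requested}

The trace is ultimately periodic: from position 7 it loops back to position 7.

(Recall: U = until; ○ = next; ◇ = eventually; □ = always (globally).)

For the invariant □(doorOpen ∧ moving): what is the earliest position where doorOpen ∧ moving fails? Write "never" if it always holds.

3

Check doorOpen ∧ moving at each position in order: 0 ✓, 1 ✓, 2 ✓.
At position 3 the labels are {doorOpen}, so doorOpen ∧ moving is false there. This is the first violation.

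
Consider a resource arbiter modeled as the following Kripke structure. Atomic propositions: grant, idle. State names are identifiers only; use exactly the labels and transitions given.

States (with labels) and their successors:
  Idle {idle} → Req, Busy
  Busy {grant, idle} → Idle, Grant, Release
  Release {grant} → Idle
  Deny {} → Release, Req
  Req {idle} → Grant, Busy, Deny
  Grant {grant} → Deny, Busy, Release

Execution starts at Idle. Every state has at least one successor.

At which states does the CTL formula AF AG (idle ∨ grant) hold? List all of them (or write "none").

States satisfying AG (idle ∨ grant): ∅.
States satisfying AF AG (idle ∨ grant): ∅.

none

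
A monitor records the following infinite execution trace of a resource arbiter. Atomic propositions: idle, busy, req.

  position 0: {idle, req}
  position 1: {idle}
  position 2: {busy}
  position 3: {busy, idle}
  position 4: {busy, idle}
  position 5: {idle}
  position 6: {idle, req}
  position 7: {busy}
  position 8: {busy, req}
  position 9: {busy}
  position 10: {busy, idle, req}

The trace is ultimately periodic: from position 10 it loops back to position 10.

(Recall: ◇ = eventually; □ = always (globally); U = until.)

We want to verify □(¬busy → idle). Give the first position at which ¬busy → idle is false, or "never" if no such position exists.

never

¬busy → idle holds at every position 0..10, and those are all the positions the trace ever visits, so the invariant □(¬busy → idle) is never violated.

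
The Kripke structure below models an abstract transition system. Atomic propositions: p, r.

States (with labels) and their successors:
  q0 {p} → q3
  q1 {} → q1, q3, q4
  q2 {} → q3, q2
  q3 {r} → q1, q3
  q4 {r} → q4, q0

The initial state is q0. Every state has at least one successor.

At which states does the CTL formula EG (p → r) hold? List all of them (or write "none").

States satisfying p → r: {q1, q2, q3, q4}.
States satisfying EG (p → r): {q1, q2, q3, q4}.

{q1, q2, q3, q4}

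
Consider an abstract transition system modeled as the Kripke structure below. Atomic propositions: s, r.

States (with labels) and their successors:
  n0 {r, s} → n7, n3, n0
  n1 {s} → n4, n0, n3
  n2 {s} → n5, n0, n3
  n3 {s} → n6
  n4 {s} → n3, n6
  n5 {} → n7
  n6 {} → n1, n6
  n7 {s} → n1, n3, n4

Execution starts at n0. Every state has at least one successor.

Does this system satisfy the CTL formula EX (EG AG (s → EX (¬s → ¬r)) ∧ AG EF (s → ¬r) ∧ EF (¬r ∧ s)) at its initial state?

Holds

States satisfying EX (EG AG (s → EX (¬s → ¬r)) ∧ AG EF (s → ¬r) ∧ EF (¬r ∧ s)): {n0, n1, n2, n3, n4, n5, n6, n7}.
n0 ∈ Sat(EX (EG AG (s → EX (¬s → ¬r)) ∧ AG EF (s → ¬r) ∧ EF (¬r ∧ s))).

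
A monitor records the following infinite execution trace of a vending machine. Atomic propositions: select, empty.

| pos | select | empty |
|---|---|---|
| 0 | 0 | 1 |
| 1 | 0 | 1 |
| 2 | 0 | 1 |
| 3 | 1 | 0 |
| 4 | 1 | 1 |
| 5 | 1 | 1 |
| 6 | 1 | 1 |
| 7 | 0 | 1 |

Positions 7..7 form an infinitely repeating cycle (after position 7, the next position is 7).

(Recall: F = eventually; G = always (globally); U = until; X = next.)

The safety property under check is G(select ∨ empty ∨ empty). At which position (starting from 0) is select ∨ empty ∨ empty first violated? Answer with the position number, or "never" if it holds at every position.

select ∨ empty ∨ empty holds at every position 0..7, and those are all the positions the trace ever visits, so the invariant G(select ∨ empty ∨ empty) is never violated.

never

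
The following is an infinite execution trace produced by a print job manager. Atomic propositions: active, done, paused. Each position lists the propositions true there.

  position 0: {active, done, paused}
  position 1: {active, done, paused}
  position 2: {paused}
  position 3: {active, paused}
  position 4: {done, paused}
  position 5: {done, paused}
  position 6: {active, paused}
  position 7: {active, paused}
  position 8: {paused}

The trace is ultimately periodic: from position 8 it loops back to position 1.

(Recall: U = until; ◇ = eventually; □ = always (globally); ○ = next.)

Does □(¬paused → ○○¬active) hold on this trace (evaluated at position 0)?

Holds

¬paused → ○○¬active holds at every position 0..8, and those are all positions ever visited, so □(¬paused → ○○¬active) holds.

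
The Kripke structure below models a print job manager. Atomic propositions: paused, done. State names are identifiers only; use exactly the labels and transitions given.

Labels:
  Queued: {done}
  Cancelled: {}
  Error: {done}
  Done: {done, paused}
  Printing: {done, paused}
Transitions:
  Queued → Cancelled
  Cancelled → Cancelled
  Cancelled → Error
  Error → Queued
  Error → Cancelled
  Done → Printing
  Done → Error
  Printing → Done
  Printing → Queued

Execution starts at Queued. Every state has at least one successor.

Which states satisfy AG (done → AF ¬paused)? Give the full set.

States satisfying done → AF ¬paused: {Queued, Cancelled, Error}.
States satisfying AG (done → AF ¬paused): {Queued, Cancelled, Error}.

{Queued, Cancelled, Error}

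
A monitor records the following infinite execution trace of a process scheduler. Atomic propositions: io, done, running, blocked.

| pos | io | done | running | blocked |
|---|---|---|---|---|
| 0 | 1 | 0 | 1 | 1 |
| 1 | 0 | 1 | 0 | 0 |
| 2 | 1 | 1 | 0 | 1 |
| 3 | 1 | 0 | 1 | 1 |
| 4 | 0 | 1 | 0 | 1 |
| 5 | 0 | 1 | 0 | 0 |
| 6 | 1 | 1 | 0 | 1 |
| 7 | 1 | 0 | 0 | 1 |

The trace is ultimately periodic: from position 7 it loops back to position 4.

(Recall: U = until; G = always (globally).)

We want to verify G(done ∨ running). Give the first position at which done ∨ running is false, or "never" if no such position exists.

7

Check done ∨ running at each position in order: 0 ✓, 1 ✓, 2 ✓, 3 ✓, 4 ✓, 5 ✓, 6 ✓.
At position 7 the labels are {blocked, io}, so done ∨ running is false there. This is the first violation.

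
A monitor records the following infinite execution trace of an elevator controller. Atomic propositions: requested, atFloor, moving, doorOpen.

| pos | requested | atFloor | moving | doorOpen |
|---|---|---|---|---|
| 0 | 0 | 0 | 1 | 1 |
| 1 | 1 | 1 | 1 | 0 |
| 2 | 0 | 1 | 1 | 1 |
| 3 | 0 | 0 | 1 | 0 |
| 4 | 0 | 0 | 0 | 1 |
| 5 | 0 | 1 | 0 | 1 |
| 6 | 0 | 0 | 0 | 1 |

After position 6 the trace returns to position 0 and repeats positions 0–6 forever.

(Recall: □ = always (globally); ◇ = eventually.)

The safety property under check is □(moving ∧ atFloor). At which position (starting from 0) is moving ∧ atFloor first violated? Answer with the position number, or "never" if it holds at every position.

0

At position 0 the labels are {doorOpen, moving}, so moving ∧ atFloor is false there. This is the first violation.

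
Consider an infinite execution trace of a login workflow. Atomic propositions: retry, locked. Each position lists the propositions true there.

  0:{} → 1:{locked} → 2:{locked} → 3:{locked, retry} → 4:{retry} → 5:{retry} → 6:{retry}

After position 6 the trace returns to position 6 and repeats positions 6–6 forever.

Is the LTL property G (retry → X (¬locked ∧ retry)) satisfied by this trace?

retry → X (¬locked ∧ retry) holds at every position 0..6, and those are all positions ever visited, so G (retry → X (¬locked ∧ retry)) holds.
Positions where retry holds: 3, 4, 5, 6.
Check X (¬locked ∧ retry) at each: 3→ok, 4→ok, 5→ok, 6→ok.

Satisfied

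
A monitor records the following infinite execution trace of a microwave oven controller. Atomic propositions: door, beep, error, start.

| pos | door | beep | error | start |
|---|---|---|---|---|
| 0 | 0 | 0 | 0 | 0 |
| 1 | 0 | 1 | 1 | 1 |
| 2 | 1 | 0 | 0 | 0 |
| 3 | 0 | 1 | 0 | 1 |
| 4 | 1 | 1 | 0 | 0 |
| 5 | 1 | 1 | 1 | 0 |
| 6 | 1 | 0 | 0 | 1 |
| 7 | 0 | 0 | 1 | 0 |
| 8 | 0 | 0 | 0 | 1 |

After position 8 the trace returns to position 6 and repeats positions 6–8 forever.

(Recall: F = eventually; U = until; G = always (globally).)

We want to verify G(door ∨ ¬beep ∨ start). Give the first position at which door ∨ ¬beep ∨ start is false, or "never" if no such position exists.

never

door ∨ ¬beep ∨ start holds at every position 0..8, and those are all the positions the trace ever visits, so the invariant G(door ∨ ¬beep ∨ start) is never violated.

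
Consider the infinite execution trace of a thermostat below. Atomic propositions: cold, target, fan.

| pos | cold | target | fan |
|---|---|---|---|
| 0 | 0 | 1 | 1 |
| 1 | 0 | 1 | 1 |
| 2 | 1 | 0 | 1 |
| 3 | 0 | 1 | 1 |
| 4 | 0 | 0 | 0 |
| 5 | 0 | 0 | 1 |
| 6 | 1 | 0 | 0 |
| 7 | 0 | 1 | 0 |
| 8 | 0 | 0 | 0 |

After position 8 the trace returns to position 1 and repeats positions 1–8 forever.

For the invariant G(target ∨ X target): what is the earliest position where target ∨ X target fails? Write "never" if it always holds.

4

Check target ∨ X target at each position in order: 0 ✓, 1 ✓, 2 ✓, 3 ✓.
At position 4 the labels are {} and the next position 5 has {fan}, so target ∨ X target is false there. This is the first violation.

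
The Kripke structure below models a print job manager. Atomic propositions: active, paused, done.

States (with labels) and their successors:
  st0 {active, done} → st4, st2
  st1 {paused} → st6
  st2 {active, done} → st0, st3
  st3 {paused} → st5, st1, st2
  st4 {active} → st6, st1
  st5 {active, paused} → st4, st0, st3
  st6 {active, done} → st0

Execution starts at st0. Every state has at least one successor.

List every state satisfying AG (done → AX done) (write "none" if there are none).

none

States satisfying done → AX done: {st1, st3, st4, st5, st6}.
States satisfying AG (done → AX done): ∅.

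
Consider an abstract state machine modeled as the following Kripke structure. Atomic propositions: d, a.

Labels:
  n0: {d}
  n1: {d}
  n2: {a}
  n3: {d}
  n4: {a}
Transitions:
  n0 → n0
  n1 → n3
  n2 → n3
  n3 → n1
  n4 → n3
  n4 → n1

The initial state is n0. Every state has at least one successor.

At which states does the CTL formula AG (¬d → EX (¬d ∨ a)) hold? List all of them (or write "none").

States satisfying ¬d → EX (¬d ∨ a): {n0, n1, n3}.
States satisfying AG (¬d → EX (¬d ∨ a)): {n0, n1, n3}.

{n0, n1, n3}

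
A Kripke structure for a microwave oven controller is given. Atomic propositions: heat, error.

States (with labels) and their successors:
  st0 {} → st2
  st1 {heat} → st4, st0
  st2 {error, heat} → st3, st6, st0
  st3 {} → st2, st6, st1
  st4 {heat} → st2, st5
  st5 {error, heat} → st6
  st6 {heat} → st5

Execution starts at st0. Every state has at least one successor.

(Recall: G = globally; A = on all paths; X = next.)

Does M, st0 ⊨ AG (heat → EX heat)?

Satisfied

States satisfying heat → EX heat: {st0, st1, st2, st3, st4, st5, st6}.
States satisfying AG (heat → EX heat): {st0, st1, st2, st3, st4, st5, st6}.
Every state reachable from st0 satisfies heat → EX heat.
st0 ∈ Sat(AG (heat → EX heat)).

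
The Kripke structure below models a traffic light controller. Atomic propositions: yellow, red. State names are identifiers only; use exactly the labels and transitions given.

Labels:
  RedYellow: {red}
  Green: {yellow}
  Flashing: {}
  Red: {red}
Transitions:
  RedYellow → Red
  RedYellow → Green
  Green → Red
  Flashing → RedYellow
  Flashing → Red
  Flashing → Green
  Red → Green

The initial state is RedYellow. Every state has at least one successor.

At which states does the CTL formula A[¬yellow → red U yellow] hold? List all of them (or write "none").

{RedYellow, Green, Red}

States satisfying ¬yellow → red: {RedYellow, Green, Red}.
States satisfying yellow: {Green}.
States satisfying A[¬yellow → red U yellow]: {RedYellow, Green, Red}.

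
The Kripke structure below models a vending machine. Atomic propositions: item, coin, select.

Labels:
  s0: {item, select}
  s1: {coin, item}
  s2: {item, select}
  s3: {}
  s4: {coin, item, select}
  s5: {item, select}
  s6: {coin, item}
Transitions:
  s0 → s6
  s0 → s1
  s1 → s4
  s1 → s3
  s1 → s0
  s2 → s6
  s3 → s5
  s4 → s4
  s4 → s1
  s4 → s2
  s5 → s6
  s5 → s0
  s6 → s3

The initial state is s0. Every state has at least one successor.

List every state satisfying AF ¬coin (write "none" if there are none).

{s0, s2, s3, s5, s6}

States satisfying ¬coin: {s0, s2, s3, s5}.
States satisfying AF ¬coin: {s0, s2, s3, s5, s6}.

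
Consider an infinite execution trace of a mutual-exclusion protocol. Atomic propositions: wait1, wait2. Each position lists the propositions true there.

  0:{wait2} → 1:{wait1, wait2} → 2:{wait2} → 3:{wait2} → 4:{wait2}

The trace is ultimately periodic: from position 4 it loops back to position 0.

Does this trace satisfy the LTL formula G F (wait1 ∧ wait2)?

Yes

F (wait1 ∧ wait2) holds at every position 0..4, and those are all positions ever visited, so G F (wait1 ∧ wait2) holds.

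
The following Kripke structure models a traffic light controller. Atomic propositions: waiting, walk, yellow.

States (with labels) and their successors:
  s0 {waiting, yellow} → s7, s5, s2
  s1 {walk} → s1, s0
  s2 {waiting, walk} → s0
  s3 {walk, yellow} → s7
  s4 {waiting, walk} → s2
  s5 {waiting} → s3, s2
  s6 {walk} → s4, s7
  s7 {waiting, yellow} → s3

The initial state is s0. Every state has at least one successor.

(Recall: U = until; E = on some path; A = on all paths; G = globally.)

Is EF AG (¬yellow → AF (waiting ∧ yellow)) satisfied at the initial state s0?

Satisfied

States satisfying AG (¬yellow → AF (waiting ∧ yellow)): {s0, s2, s3, s4, s5, s6, s7}.
States satisfying EF AG (¬yellow → AF (waiting ∧ yellow)): {s0, s1, s2, s3, s4, s5, s6, s7}.
Some path from s0 reaches a state where AG (¬yellow → AF (waiting ∧ yellow)) holds.
s0 ∈ Sat(EF AG (¬yellow → AF (waiting ∧ yellow))).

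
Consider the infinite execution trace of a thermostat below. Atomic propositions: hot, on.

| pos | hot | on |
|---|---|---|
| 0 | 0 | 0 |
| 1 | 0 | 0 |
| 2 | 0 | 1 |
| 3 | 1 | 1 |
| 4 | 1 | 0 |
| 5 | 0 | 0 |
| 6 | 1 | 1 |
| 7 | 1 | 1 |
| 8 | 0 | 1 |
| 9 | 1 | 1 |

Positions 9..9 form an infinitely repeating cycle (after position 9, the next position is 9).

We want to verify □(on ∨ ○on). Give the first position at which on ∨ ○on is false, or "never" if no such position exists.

0

At position 0 the labels are {} and the next position 1 has {}, so on ∨ ○on is false there. This is the first violation.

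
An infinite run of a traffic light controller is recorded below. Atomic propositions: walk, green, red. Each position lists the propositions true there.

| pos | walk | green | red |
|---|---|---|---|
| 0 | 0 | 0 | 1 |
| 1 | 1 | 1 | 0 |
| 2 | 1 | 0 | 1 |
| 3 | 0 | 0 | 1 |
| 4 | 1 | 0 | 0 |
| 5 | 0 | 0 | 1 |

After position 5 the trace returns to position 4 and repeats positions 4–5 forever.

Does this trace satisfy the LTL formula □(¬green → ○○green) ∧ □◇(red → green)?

Does not hold

¬green → ○○green must hold at every position from 0 onward. It fails at position 0, so □(¬green → ○○green) is false.
Positions where ¬green holds: 0, 2, 3, 4, 5.
Check ○○green at each: 0→fails, 2→fails, 3→fails, 4→fails, 5→fails.
◇(red → green) holds at every position 0..5, and those are all positions ever visited, so □◇(red → green) holds.
At position 0: □(¬green → ○○green) is false; □◇(red → green) is true; so □(¬green → ○○green) ∧ □◇(red → green) is false.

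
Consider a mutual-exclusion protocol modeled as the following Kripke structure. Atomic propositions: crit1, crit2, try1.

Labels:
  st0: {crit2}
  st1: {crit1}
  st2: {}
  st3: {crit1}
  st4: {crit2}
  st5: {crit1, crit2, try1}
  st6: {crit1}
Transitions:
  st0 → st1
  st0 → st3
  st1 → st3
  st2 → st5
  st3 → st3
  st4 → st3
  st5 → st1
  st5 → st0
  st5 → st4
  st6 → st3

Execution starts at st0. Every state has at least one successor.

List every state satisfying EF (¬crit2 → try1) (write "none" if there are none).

{st0, st2, st4, st5}

States satisfying ¬crit2 → try1: {st0, st4, st5}.
States satisfying EF (¬crit2 → try1): {st0, st2, st4, st5}.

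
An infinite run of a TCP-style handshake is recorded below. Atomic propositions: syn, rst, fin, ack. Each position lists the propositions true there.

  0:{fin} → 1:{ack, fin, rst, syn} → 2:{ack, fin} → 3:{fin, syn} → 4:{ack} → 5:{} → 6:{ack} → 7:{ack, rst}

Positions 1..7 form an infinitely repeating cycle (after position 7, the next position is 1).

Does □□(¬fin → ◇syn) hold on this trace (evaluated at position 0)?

Holds

□(¬fin → ◇syn) holds at every position 0..7, and those are all positions ever visited, so □□(¬fin → ◇syn) holds.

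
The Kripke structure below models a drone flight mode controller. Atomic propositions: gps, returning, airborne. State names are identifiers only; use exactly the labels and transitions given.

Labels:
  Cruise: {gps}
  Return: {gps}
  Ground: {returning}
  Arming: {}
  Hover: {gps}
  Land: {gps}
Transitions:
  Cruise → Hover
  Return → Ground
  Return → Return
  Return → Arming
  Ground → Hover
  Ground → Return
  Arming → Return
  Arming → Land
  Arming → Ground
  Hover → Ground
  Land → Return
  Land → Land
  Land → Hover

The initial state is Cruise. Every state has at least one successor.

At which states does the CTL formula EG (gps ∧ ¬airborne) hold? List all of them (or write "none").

{Return, Land}

States satisfying gps ∧ ¬airborne: {Cruise, Return, Hover, Land}.
States satisfying EG (gps ∧ ¬airborne): {Return, Land}.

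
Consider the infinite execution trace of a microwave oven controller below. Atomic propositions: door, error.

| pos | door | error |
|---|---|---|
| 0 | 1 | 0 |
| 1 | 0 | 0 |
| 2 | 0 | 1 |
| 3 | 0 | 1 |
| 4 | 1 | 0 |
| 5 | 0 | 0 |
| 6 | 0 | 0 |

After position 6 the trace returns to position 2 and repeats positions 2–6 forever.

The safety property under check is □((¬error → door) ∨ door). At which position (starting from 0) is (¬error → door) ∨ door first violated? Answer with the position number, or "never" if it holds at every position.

Check (¬error → door) ∨ door at each position in order: 0 ✓.
At position 1 the labels are {}, so (¬error → door) ∨ door is false there. This is the first violation.

1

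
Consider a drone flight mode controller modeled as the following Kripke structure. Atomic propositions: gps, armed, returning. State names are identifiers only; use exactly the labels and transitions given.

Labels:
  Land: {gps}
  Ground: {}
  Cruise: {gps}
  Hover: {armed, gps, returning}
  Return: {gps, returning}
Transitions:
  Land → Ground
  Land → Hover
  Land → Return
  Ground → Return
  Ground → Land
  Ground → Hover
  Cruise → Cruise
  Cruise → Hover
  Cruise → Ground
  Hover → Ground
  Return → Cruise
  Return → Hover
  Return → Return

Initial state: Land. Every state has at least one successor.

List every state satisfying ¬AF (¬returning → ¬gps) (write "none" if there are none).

{Cruise}

States satisfying ¬returning → ¬gps: {Ground, Hover, Return}.
States satisfying AF (¬returning → ¬gps): {Land, Ground, Hover, Return}.
States satisfying ¬AF (¬returning → ¬gps): {Cruise}.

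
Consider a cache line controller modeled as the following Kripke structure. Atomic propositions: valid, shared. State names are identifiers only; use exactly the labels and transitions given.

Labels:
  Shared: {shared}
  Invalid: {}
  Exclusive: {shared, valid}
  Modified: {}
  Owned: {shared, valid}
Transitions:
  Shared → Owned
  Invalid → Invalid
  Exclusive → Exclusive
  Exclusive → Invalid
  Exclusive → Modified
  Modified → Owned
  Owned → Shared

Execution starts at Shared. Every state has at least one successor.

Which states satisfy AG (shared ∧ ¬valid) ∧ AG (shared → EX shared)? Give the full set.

States satisfying shared ∧ ¬valid: {Shared}.
States satisfying AG (shared ∧ ¬valid): ∅.
States satisfying shared → EX shared: {Shared, Invalid, Exclusive, Modified, Owned}.
States satisfying AG (shared → EX shared): {Shared, Invalid, Exclusive, Modified, Owned}.
States satisfying AG (shared ∧ ¬valid) ∧ AG (shared → EX shared): ∅.

none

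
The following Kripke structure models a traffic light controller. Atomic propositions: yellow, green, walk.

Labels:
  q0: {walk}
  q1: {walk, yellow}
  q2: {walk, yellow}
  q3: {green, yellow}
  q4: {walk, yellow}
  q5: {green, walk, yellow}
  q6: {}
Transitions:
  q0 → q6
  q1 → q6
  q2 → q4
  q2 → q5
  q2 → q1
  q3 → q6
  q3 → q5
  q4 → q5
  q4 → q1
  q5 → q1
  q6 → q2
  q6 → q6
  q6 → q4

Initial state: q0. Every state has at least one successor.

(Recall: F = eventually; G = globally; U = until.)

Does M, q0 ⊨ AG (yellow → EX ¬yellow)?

Violated

States satisfying yellow → EX ¬yellow: {q0, q1, q3, q6}.
States satisfying AG (yellow → EX ¬yellow): ∅.
q2 is reachable from q0 and violates yellow → EX ¬yellow, so AG fails at q0.
q0 ∉ Sat(AG (yellow → EX ¬yellow)).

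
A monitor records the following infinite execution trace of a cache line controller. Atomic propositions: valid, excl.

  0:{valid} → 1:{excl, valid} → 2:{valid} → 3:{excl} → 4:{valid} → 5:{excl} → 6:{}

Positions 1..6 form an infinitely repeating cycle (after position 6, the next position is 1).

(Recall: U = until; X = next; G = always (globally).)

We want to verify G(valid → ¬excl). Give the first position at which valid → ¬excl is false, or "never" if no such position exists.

1

Check valid → ¬excl at each position in order: 0 ✓.
At position 1 the labels are {excl, valid}, so valid → ¬excl is false there. This is the first violation.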